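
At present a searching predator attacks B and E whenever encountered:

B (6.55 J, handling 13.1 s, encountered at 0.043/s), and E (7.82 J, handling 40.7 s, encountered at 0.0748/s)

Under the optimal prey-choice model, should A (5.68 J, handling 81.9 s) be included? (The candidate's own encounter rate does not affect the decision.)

On B and E alone, R = ΣλE/(1+Σλh) = 0.8666/4.608 = 0.1881 J/s.
Profitability of A: 5.68/81.9 = 0.06935 J/s.
0.06935 < 0.1881, so adding A would lower the average — exclude it.

No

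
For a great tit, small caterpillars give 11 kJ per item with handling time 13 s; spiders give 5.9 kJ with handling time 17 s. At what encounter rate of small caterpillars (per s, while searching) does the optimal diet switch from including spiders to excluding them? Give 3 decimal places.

0.053 per s

At the threshold, the rate on small caterpillars alone equals the profitability of spiders: λ·11/(1 + λ·13) = 5.9/17 = 0.3471.
Rearranging, λ(11 − 0.3471×13) = 0.3471, so λ = 0.3471/6.488 = 0.05349 per s.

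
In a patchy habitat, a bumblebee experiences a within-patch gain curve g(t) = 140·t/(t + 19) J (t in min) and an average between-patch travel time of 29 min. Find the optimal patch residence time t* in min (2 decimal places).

By the marginal value theorem, leave when the instantaneous gain rate g'(t) equals the habitat-wide average g(t)/(T + t).
g'(t) = 140·19/(t + 19)². Setting 140·19/(t+19)² = 140t/[(t+19)(29+t)] gives 19(29+t) = t(t+19), so t² = 19×29 = 551.
t* = √551 = 23.47 min.

23.47 min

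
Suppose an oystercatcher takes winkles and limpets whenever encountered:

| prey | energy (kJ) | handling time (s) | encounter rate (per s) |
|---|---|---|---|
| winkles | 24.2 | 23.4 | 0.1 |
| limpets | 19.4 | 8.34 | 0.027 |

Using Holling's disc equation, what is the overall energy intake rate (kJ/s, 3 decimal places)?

0.826 kJ/s

R = Σλ_iE_i / (1 + Σλ_ih_i)
Numerator: 0.1×24.2 + 0.027×19.4 = 2.944
Denominator: 1 + 0.1×23.4 + 0.027×8.34 = 3.565
R = 2.944/3.565 = 0.8257 kJ/s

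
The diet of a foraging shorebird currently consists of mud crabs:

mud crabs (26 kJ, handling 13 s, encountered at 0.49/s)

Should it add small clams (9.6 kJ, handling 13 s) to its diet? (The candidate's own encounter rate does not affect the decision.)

Intake rate on the current diet: R = (0.49×26) / (1 + 0.49×13) = 12.74/7.37 = 1.729 kJ/s.
Profitability of small clams: 9.6/13 = 0.7385 kJ/s.
0.7385 < 1.729, so adding small clams would lower the average — exclude it.

No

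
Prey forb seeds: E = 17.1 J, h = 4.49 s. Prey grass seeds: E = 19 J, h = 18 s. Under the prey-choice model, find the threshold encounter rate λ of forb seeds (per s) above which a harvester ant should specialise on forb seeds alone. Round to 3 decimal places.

0.085 per s

At the threshold, the rate on forb seeds alone equals the profitability of grass seeds: λ·17.1/(1 + λ·4.49) = 19/18 = 1.056.
Rearranging, λ(17.1 − 1.056×4.49) = 1.056, so λ = 1.056/12.36 = 0.0854 per s.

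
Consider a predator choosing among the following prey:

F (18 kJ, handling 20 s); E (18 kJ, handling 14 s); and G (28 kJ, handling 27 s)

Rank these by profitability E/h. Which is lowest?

In descending order of E/h:
E: 18/14 = 1.29 kJ/s
G: 28/27 = 1.04 kJ/s
F: 18/20 = 0.9 kJ/s

F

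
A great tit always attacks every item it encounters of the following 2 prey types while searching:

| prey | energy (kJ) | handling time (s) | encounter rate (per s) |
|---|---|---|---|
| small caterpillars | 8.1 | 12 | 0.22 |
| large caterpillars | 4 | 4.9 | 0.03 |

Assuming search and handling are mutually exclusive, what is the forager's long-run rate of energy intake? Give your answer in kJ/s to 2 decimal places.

0.50 kJ/s

R = Σλ_iE_i / (1 + Σλ_ih_i)
Numerator: 0.22×8.1 + 0.03×4 = 1.902
Denominator: 1 + 0.22×12 + 0.03×4.9 = 3.787
R = 1.902/3.787 = 0.5022 kJ/s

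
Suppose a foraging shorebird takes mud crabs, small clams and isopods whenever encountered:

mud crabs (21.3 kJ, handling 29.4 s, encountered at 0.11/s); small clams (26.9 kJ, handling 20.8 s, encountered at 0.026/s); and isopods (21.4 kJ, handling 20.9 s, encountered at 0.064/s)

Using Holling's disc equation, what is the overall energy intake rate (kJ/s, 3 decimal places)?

0.722 kJ/s

Energy encountered per unit search time: 0.11×21.3 + 0.026×26.9 + 0.064×21.4 = 4.412 kJ/s.
Handling time per unit search time: 0.11×29.4 + 0.026×20.8 + 0.064×20.9 = 5.112.
Rate = 4.412/(1 + 5.112) = 0.7218 kJ/s.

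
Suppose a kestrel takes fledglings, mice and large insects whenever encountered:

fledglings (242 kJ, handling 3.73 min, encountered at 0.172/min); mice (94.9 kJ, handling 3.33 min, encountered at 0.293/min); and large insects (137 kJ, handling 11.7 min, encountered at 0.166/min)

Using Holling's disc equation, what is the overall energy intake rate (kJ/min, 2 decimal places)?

20.22 kJ/min

R = (0.172×242 + 0.293×94.9 + 0.166×137) / (1 + 0.172×3.73 + 0.293×3.33 + 0.166×11.7) = 92.17/4.559 = 20.22 kJ/min.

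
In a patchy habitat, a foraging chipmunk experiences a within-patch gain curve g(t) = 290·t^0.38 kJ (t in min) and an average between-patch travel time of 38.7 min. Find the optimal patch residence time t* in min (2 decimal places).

Optimal t* satisfies g'(t*) = g(t*)/(T + t*).
g'(t) = 0.38·290·t^-0.62. Setting 0.38·290·t^-0.62 = 290·t^0.38/(38.7+t) gives 0.38(38.7+t) = t, so 0.62·t = 0.38×38.7.
t* = 0.38×38.7/0.62 = 23.72 min.

23.72 min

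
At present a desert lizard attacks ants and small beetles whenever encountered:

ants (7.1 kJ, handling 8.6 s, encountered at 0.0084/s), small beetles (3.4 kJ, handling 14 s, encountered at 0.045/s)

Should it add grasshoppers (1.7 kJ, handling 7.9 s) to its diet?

Yes

Intake rate on the current diet: R = (0.0084×7.1 + 0.045×3.4) / (1 + 0.0084×8.6 + 0.045×14) = 0.2126/1.702 = 0.1249 kJ/s.
grasshoppers: E/h = 1.7/7.9 = 0.2152 kJ/s.
Since 0.2152 > R, including grasshoppers increases the long-run rate.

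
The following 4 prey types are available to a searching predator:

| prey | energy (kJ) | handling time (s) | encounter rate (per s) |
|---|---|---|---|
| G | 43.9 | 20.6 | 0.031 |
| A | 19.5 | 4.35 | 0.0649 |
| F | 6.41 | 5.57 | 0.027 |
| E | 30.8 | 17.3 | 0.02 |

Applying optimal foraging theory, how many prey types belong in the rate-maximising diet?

3

Rank by E/h (kJ/s): A 4.48, G 2.13, E 1.78, F 1.15. Include each in turn until the next type's E/h falls below the running intake rate.
Rate on top 1: 0.9869. G: 2.13 > 0.9869 → include.
Rate on top 2: 1.367. E: 1.78 > 1.367 → include.
Rate on top 3: 1.43. F: 1.15 < 1.43 → exclude; stop.
Optimal diet: A, G, E — 3 of 4 types.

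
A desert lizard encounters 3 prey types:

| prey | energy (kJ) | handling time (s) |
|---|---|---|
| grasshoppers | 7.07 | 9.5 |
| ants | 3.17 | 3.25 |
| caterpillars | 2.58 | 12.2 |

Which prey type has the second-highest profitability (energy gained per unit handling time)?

Profitability E/h (kJ/s): grasshoppers = 7.07/9.5 = 0.744, ants = 3.17/3.25 = 0.975, caterpillars = 2.58/12.2 = 0.211.
Ranked: ants > grasshoppers > caterpillars.

grasshoppers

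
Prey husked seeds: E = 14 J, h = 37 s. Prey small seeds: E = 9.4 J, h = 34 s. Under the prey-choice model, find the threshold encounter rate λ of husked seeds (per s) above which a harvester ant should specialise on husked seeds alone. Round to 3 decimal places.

The zero-one rule: include small seeds iff E₂/h₂ > λE₁/(1+λh₁). Equality gives the switch point.
λE₁h₂ = E₂ + λE₂h₁ ⇒ λ = E₂/(E₁h₂ − E₂h₁) = 9.4/(476 − 347.8) = 0.07332 per s.

0.073 per s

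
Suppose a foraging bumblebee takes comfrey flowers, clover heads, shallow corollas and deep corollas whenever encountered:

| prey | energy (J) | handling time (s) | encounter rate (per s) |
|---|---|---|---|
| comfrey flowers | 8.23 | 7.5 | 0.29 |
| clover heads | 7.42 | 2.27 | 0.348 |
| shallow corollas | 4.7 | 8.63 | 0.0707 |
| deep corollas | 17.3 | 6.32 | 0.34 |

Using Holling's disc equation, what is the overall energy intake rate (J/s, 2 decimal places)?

1.66 J/s

Energy encountered per unit search time: 0.29×8.23 + 0.348×7.42 + 0.0707×4.7 + 0.34×17.3 = 11.18 J/s.
Handling time per unit search time: 0.29×7.5 + 0.348×2.27 + 0.0707×8.63 + 0.34×6.32 = 5.724.
Rate = 11.18/(1 + 5.724) = 1.663 J/s.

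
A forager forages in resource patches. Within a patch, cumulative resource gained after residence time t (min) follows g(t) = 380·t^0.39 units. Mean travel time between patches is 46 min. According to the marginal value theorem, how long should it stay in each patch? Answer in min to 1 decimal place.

Maximise g(t)/(T+t): set derivative to zero → g'(t)(T+t) = g(t).
g'(t) = 0.39·380·t^-0.61. Setting 0.39·380·t^-0.61 = 380·t^0.39/(46+t) gives 0.39(46+t) = t, so 0.61·t = 0.39×46.
t* = 0.39×46/0.61 = 29.41 min.

29.4 min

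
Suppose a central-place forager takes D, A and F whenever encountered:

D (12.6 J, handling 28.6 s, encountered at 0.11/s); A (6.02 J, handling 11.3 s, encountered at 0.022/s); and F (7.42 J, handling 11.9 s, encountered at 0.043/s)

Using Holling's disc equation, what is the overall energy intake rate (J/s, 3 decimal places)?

R = (0.11×12.6 + 0.022×6.02 + 0.043×7.42) / (1 + 0.11×28.6 + 0.022×11.3 + 0.043×11.9) = 1.837/4.906 = 0.3745 J/s.

0.375 J/s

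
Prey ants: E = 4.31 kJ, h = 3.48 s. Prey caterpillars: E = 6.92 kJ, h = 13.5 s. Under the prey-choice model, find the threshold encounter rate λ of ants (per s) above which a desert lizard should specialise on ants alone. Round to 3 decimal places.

Drop caterpillars once their profitability E₂/h₂ falls below the rate achievable on ants alone: E₂/h₂ = λE₁/(1 + λh₁).
Solve for λ: λE₁h₂ = E₂(1 + λh₁) → λ(E₁h₂ − E₂h₁) = E₂ → λ = E₂/(E₁h₂ − E₂h₁).
λ = 6.92/(4.31×13.5 − 6.92×3.48) = 6.92/34.1 = 0.2029 per s.

0.203 per s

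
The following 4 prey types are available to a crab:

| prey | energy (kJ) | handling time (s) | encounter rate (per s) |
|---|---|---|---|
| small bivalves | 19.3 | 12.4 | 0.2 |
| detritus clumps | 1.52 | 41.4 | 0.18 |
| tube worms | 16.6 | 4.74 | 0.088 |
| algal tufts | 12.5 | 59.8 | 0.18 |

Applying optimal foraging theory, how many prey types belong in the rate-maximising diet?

Rank by E/h (kJ/s): tube worms 3.5, small bivalves 1.56, algal tufts 0.209, detritus clumps 0.0367. Include each in turn until the next type's E/h falls below the running intake rate.
Rate on top 1: 1.031. small bivalves: 1.56 > 1.031 → include.
Rate on top 2: 1.365. algal tufts: 0.209 < 1.365 → exclude; stop.
Optimal diet: tube worms, small bivalves — 2 of 4 types.

2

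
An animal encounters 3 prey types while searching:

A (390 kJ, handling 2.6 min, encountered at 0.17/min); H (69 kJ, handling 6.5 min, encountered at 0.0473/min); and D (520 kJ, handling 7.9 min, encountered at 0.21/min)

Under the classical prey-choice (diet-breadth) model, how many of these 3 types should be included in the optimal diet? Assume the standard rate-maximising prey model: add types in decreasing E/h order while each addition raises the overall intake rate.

2

E/h in descending order: A 150, D 65.8, H 10.6 kJ/min. The optimal diet is the largest prefix of this list for which every included type satisfies E_i/h_i > R on the types above it.
Rate on top 1: 45.98. D: 65.8 > 45.98 → include.
Rate on top 2: 56.59. H: 10.6 < 56.59 → exclude; stop.
Optimal diet: A, D — 2 of 3 types.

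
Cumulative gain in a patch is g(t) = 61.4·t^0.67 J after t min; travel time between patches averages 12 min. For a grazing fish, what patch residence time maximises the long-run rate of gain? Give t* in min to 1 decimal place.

Maximise g(t)/(T+t): set derivative to zero → g'(t)(T+t) = g(t).
g'(t) = 0.67·61.4·t^-0.33. Setting 0.67·61.4·t^-0.33 = 61.4·t^0.67/(12+t) gives 0.67(12+t) = t, so 0.33·t = 0.67×12.
t* = 0.67×12/0.33 = 24.36 min.

24.4 min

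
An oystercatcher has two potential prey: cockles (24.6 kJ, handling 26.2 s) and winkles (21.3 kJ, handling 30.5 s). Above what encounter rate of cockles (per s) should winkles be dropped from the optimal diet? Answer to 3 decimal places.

The zero-one rule: include winkles iff E₂/h₂ > λE₁/(1+λh₁). Equality gives the switch point.
λE₁h₂ = E₂ + λE₂h₁ ⇒ λ = E₂/(E₁h₂ − E₂h₁) = 21.3/(750.3 − 558.1) = 0.1108 per s.

0.111 per s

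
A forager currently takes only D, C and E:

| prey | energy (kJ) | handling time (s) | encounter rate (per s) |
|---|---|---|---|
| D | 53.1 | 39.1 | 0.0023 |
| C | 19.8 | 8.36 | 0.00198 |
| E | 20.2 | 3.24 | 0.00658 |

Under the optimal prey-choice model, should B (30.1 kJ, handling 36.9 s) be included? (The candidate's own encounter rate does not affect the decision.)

Yes

Current rate: (0.0023×53.1 + 0.00198×19.8 + 0.00658×20.2)/(1 + 0.0023×39.1 + 0.00198×8.36 + 0.00658×3.24) = 0.2609 kJ/s.
Profitability of B: 30.1/36.9 = 0.8157 kJ/s.
Since 0.8157 > R, including B increases the long-run rate.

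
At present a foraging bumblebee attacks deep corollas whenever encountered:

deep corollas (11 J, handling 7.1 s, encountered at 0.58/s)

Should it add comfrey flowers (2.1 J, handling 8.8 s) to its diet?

Intake rate on the current diet: R = (0.58×11) / (1 + 0.58×7.1) = 6.38/5.118 = 1.247 J/s.
comfrey flowers: E/h = 2.1/8.8 = 0.2386 J/s.
Since 0.2386 < R, time spent handling comfrey flowers is better spent searching.

No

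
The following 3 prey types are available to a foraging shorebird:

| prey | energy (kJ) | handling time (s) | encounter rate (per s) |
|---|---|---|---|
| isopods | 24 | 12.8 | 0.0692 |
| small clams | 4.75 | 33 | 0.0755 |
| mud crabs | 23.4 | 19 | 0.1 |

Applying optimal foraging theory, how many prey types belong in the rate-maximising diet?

2

E/h in descending order: isopods 1.88, mud crabs 1.23, small clams 0.144 kJ/s. The optimal diet is the largest prefix of this list for which every included type satisfies E_i/h_i > R on the types above it.
Rate on top 1: 0.8807. mud crabs: 1.23 > 0.8807 → include.
Rate on top 2: 1.057. small clams: 0.144 < 1.057 → exclude; stop.
Optimal diet: isopods, mud crabs — 2 of 3 types.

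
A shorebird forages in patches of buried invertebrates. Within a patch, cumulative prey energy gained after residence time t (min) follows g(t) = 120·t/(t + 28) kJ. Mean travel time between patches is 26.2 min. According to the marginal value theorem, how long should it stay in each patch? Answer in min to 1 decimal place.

27.1 min

Optimal t* satisfies g'(t*) = g(t*)/(T + t*).
g'(t) = 120·28/(t + 28)². Setting 120·28/(t+28)² = 120t/[(t+28)(26.2+t)] gives 28(26.2+t) = t(t+28), so t² = 28×26.2 = 733.6.
t* = √733.6 = 27.09 min.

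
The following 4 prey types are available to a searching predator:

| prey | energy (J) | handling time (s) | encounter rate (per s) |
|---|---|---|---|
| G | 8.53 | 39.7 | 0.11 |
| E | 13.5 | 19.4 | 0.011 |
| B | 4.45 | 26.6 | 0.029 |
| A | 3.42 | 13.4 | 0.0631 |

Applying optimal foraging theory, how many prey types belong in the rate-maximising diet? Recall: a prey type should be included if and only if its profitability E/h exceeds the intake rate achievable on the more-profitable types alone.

3

Profitabilities (E/h, J/s): E 0.696, A 0.255, G 0.215, B 0.167. Add prey in this order while the next type's profitability exceeds the intake rate on those already taken.
Rate on top 1: 0.1224. A: 0.255 > 0.1224 → include.
Rate on top 2: 0.1769. G: 0.215 > 0.1769 → include.
Rate on top 3: 0.2027. B: 0.167 < 0.2027 → exclude; stop.
Optimal diet: E, A, G — 3 of 4 types.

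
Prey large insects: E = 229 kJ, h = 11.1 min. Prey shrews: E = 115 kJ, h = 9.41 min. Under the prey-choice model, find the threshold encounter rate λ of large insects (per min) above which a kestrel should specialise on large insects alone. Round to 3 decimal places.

At the threshold, the rate on large insects alone equals the profitability of shrews: λ·229/(1 + λ·11.1) = 115/9.41 = 12.22.
Rearranging, λ(229 − 12.22×11.1) = 12.22, so λ = 12.22/93.35 = 0.1309 per min.

0.131 per min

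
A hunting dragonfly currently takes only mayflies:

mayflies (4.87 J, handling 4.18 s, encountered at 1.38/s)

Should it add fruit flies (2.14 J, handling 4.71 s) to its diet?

On mayflies alone, R = ΣλE/(1+Σλh) = 6.721/6.768 = 0.9929 J/s.
Profitability of fruit flies: 2.14/4.71 = 0.4544 J/s.
Since 0.4544 < R, time spent handling fruit flies is better spent searching.

No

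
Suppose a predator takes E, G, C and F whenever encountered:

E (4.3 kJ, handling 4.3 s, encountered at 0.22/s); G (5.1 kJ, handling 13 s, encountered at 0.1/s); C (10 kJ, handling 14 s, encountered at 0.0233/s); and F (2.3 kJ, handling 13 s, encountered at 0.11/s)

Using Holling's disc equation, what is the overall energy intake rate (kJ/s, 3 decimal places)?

0.388 kJ/s

Energy encountered per unit search time: 0.22×4.3 + 0.1×5.1 + 0.0233×10 + 0.11×2.3 = 1.942 kJ/s.
Handling time per unit search time: 0.22×4.3 + 0.1×13 + 0.0233×14 + 0.11×13 = 4.002.
Rate = 1.942/(1 + 4.002) = 0.3882 kJ/s.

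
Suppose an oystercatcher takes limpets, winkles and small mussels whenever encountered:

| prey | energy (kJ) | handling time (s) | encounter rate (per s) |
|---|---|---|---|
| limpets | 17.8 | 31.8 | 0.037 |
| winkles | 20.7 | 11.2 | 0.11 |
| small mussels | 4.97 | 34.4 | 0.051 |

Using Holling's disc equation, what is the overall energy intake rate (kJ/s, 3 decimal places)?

R = (0.037×17.8 + 0.11×20.7 + 0.051×4.97) / (1 + 0.037×31.8 + 0.11×11.2 + 0.051×34.4) = 3.189/5.163 = 0.6177 kJ/s.

0.618 kJ/s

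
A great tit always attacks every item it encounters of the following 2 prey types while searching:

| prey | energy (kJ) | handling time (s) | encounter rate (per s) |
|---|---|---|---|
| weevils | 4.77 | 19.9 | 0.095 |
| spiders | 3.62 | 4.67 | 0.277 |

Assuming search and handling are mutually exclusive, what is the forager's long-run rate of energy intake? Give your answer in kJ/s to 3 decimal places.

0.348 kJ/s

Energy encountered per unit search time: 0.095×4.77 + 0.277×3.62 = 1.456 kJ/s.
Handling time per unit search time: 0.095×19.9 + 0.277×4.67 = 3.184.
Rate = 1.456/(1 + 3.184) = 0.348 kJ/s.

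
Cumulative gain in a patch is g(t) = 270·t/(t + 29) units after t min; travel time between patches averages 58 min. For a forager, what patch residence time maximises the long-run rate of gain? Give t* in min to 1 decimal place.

Maximise g(t)/(T+t): set derivative to zero → g'(t)(T+t) = g(t).
g'(t) = 270·29/(t + 29)². Setting 270·29/(t+29)² = 270t/[(t+29)(58+t)] gives 29(58+t) = t(t+29), so t² = 29×58 = 1682.
t* = √1682 = 41.01 min.

41.0 min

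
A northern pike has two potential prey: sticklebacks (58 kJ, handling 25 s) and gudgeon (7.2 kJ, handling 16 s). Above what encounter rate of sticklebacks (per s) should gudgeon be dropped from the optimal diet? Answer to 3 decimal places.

The zero-one rule: include gudgeon iff E₂/h₂ > λE₁/(1+λh₁). Equality gives the switch point.
λE₁h₂ = E₂ + λE₂h₁ ⇒ λ = E₂/(E₁h₂ − E₂h₁) = 7.2/(928 − 180) = 0.009626 per s.

0.010 per s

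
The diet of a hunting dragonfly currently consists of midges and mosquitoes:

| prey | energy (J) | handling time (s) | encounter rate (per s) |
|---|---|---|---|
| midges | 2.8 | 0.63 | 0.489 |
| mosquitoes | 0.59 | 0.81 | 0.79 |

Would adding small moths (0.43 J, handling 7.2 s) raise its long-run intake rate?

No

Current rate: (0.489×2.8 + 0.79×0.59)/(1 + 0.489×0.63 + 0.79×0.81) = 0.9422 J/s.
Profitability of small moths: 0.43/7.2 = 0.05972 J/s.
Since 0.05972 < R, time spent handling small moths is better spent searching.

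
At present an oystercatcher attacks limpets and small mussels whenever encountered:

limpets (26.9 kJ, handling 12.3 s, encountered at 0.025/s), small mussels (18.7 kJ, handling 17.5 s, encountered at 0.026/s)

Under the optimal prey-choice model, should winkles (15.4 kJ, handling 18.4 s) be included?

Yes

Current rate: (0.025×26.9 + 0.026×18.7)/(1 + 0.025×12.3 + 0.026×17.5) = 0.6574 kJ/s.
winkles: E/h = 15.4/18.4 = 0.837 kJ/s.
0.837 > 0.6574, so adding winkles raises the average — include it.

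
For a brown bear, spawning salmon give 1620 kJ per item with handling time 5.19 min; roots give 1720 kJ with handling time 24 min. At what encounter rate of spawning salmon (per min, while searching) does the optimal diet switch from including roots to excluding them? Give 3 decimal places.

Drop roots once their profitability E₂/h₂ falls below the rate achievable on spawning salmon alone: E₂/h₂ = λE₁/(1 + λh₁).
Solve for λ: λE₁h₂ = E₂(1 + λh₁) → λ(E₁h₂ − E₂h₁) = E₂ → λ = E₂/(E₁h₂ − E₂h₁).
λ = 1720/(1620×24 − 1720×5.19) = 1720/2.995e+04 = 0.05742 per min.

0.057 per min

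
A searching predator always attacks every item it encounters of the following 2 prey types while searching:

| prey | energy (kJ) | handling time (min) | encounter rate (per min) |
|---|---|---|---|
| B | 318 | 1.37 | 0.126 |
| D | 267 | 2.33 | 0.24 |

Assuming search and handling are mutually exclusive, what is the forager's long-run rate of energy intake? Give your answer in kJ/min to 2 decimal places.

Energy encountered per unit search time: 0.126×318 + 0.24×267 = 104.1 kJ/min.
Handling time per unit search time: 0.126×1.37 + 0.24×2.33 = 0.7318.
Rate = 104.1/(1 + 0.7318) = 60.14 kJ/min.

60.14 kJ/min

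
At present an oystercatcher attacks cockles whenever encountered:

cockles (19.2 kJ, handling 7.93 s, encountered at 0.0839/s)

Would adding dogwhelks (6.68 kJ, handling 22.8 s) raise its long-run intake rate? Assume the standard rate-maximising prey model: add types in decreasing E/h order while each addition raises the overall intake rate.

No

Current rate: (0.0839×19.2)/(1 + 0.0839×7.93) = 0.9673 kJ/s.
Profitability of dogwhelks: 6.68/22.8 = 0.293 kJ/s.
0.293 < 0.9673, so adding dogwhelks would lower the average — exclude it.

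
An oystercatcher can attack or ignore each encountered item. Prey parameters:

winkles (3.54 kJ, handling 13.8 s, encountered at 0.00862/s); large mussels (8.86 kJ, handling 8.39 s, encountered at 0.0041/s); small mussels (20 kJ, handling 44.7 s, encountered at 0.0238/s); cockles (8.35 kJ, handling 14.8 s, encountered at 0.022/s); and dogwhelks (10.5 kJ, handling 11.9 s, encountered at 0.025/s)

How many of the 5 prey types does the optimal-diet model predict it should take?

E/h in descending order: large mussels 1.06, dogwhelks 0.882, cockles 0.564, small mussels 0.447, winkles 0.257 kJ/s. The optimal diet is the largest prefix of this list for which every included type satisfies E_i/h_i > R on the types above it.
Rate on top 1: 0.03512. dogwhelks: 0.882 > 0.03512 → include.
Rate on top 2: 0.2244. cockles: 0.564 > 0.2244 → include.
Rate on top 3: 0.2911. small mussels: 0.447 > 0.2911 → include.
Rate on top 4: 0.3522. winkles: 0.257 < 0.3522 → exclude; stop.
Optimal diet: large mussels, dogwhelks, cockles, small mussels — 4 of 5 types.

4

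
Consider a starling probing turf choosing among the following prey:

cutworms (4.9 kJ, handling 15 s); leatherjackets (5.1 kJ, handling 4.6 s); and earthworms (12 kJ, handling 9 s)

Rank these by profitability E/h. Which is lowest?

cutworms

Profitability E/h (kJ/s): cutworms = 4.9/15 = 0.327, leatherjackets = 5.1/4.6 = 1.11, earthworms = 12/9 = 1.33.
Ranked: earthworms > leatherjackets > cutworms.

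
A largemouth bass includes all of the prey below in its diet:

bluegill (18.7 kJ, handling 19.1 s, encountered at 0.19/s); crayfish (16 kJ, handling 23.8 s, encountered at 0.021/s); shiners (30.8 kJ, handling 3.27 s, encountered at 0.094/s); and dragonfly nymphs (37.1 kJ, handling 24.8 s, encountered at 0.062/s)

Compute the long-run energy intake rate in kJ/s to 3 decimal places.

1.303 kJ/s

Energy encountered per unit search time: 0.19×18.7 + 0.021×16 + 0.094×30.8 + 0.062×37.1 = 9.084 kJ/s.
Handling time per unit search time: 0.19×19.1 + 0.021×23.8 + 0.094×3.27 + 0.062×24.8 = 5.974.
Rate = 9.084/(1 + 5.974) = 1.303 kJ/s.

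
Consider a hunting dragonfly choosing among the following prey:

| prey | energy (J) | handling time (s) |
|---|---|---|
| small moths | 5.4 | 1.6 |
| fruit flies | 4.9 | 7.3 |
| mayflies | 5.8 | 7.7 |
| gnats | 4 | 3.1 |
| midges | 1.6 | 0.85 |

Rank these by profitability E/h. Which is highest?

In descending order of E/h:
small moths: 5.4/1.6 = 3.38 J/s
midges: 1.6/0.85 = 1.88 J/s
gnats: 4/3.1 = 1.29 J/s
mayflies: 5.8/7.7 = 0.753 J/s
fruit flies: 4.9/7.3 = 0.671 J/s

small moths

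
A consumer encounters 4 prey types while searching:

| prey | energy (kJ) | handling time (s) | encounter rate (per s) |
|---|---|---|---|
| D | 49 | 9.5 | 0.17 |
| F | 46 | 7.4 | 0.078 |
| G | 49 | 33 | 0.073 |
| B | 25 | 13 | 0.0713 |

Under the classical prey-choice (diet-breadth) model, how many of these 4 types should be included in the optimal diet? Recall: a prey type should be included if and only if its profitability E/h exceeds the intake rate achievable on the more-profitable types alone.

2

E/h in descending order: F 6.22, D 5.16, B 1.92, G 1.48 kJ/s. The optimal diet is the largest prefix of this list for which every included type satisfies E_i/h_i > R on the types above it.
Rate on top 1: 2.275. D: 5.16 > 2.275 → include.
Rate on top 2: 3.733. B: 1.92 < 3.733 → exclude; stop.
Optimal diet: F, D — 2 of 4 types.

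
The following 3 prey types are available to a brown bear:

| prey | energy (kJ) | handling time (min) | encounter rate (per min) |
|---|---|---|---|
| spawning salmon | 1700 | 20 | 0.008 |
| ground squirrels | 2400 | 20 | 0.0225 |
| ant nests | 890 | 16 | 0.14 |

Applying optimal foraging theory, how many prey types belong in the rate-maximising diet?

3

Profitabilities (E/h, kJ/min): ground squirrels 120, spawning salmon 85, ant nests 55.6. Add prey in this order while the next type's profitability exceeds the intake rate on those already taken.
Rate on top 1: 37.24. spawning salmon: 85 > 37.24 → include.
Rate on top 2: 41.99. ant nests: 55.6 > 41.99 → include.
Optimal diet: ground squirrels, spawning salmon, ant nests — 3 of 3 types.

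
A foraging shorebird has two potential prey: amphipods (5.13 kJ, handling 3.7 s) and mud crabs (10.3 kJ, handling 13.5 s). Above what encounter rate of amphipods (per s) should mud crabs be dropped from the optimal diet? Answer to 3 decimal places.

At the threshold, the rate on amphipods alone equals the profitability of mud crabs: λ·5.13/(1 + λ·3.7) = 10.3/13.5 = 0.763.
Rearranging, λ(5.13 − 0.763×3.7) = 0.763, so λ = 0.763/2.307 = 0.3307 per s.

0.331 per s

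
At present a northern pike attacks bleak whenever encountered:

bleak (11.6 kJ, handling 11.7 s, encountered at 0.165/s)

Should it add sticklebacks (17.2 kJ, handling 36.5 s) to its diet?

No

Current rate: (0.165×11.6)/(1 + 0.165×11.7) = 0.6531 kJ/s.
sticklebacks: E/h = 17.2/36.5 = 0.4712 kJ/s.
0.4712 < 0.6531, so adding sticklebacks would lower the average — exclude it.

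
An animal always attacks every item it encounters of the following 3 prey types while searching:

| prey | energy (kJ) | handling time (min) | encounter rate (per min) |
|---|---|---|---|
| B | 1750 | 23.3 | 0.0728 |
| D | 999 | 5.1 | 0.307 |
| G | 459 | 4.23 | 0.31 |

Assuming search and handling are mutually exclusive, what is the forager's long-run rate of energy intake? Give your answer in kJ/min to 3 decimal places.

103.420 kJ/min

Energy encountered per unit search time: 0.0728×1750 + 0.307×999 + 0.31×459 = 576.4 kJ/min.
Handling time per unit search time: 0.0728×23.3 + 0.307×5.1 + 0.31×4.23 = 4.573.
Rate = 576.4/(1 + 4.573) = 103.4 kJ/min.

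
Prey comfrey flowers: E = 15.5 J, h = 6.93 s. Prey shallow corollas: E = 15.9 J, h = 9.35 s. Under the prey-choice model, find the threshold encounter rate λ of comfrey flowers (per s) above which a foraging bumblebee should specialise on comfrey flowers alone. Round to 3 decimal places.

0.458 per s

At the threshold, the rate on comfrey flowers alone equals the profitability of shallow corollas: λ·15.5/(1 + λ·6.93) = 15.9/9.35 = 1.701.
Rearranging, λ(15.5 − 1.701×6.93) = 1.701, so λ = 1.701/3.715 = 0.4577 per s.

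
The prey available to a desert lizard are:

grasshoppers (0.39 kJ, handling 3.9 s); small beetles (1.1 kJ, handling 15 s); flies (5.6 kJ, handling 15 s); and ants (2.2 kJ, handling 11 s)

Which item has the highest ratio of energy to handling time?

flies

In descending order of E/h:
flies: 5.6/15 = 0.373 kJ/s
ants: 2.2/11 = 0.2 kJ/s
grasshoppers: 0.39/3.9 = 0.1 kJ/s
small beetles: 1.1/15 = 0.0733 kJ/s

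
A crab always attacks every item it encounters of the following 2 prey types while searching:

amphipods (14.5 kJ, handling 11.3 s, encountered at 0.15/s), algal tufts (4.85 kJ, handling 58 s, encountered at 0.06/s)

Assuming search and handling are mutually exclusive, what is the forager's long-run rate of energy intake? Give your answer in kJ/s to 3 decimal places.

0.399 kJ/s

R = Σλ_iE_i / (1 + Σλ_ih_i)
Numerator: 0.15×14.5 + 0.06×4.85 = 2.466
Denominator: 1 + 0.15×11.3 + 0.06×58 = 6.175
R = 2.466/6.175 = 0.3994 kJ/s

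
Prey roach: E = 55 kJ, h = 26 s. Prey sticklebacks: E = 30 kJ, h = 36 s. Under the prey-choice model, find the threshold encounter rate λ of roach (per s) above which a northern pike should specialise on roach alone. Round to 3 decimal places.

0.025 per s

Drop sticklebacks once their profitability E₂/h₂ falls below the rate achievable on roach alone: E₂/h₂ = λE₁/(1 + λh₁).
Solve for λ: λE₁h₂ = E₂(1 + λh₁) → λ(E₁h₂ − E₂h₁) = E₂ → λ = E₂/(E₁h₂ − E₂h₁).
λ = 30/(55×36 − 30×26) = 30/1200 = 0.025 per s.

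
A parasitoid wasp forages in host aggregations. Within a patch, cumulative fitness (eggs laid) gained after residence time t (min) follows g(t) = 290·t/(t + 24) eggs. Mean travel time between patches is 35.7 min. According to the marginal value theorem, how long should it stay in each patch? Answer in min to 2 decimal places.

29.27 min

Optimal t* satisfies g'(t*) = g(t*)/(T + t*).
g'(t) = 290·24/(t + 24)². Setting 290·24/(t+24)² = 290t/[(t+24)(35.7+t)] gives 24(35.7+t) = t(t+24), so t² = 24×35.7 = 856.8.
t* = √856.8 = 29.27 min.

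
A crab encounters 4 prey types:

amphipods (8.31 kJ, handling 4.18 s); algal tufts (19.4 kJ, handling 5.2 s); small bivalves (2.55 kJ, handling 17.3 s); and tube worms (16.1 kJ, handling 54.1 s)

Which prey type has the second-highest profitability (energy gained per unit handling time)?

amphipods

In descending order of E/h:
algal tufts: 19.4/5.2 = 3.73 kJ/s
amphipods: 8.31/4.18 = 1.99 kJ/s
tube worms: 16.1/54.1 = 0.298 kJ/s
small bivalves: 2.55/17.3 = 0.147 kJ/s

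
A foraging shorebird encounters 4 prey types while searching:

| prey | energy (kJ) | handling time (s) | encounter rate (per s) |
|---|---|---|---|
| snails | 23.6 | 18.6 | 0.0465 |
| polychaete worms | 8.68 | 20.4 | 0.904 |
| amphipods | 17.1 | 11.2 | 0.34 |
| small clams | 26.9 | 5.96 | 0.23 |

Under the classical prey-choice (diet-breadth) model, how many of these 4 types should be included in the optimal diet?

1

Profitabilities (E/h, kJ/s): small clams 4.51, amphipods 1.53, snails 1.27, polychaete worms 0.425. Add prey in this order while the next type's profitability exceeds the intake rate on those already taken.
Rate on top 1: 2.61. amphipods: 1.53 < 2.61 → exclude; stop.
Optimal diet: small clams — 1 of 4 types.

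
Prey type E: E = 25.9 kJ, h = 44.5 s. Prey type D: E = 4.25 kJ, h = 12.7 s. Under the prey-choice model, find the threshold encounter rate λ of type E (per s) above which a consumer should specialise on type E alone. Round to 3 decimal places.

0.030 per s

Drop type D once their profitability E₂/h₂ falls below the rate achievable on type E alone: E₂/h₂ = λE₁/(1 + λh₁).
Solve for λ: λE₁h₂ = E₂(1 + λh₁) → λ(E₁h₂ − E₂h₁) = E₂ → λ = E₂/(E₁h₂ − E₂h₁).
λ = 4.25/(25.9×12.7 − 4.25×44.5) = 4.25/139.8 = 0.0304 per s.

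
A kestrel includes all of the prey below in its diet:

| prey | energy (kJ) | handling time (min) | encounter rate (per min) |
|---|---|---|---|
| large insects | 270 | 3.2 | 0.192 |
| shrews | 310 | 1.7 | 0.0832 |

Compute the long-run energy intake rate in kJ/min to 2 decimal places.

44.21 kJ/min

R = Σλ_iE_i / (1 + Σλ_ih_i)
Numerator: 0.192×270 + 0.0832×310 = 77.63
Denominator: 1 + 0.192×3.2 + 0.0832×1.7 = 1.756
R = 77.63/1.756 = 44.21 kJ/min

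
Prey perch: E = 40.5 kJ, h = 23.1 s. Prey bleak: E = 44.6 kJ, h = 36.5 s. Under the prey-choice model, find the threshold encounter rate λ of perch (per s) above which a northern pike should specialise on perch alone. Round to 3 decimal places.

0.100 per s

The zero-one rule: include bleak iff E₂/h₂ > λE₁/(1+λh₁). Equality gives the switch point.
λE₁h₂ = E₂ + λE₂h₁ ⇒ λ = E₂/(E₁h₂ − E₂h₁) = 44.6/(1478 − 1030) = 0.09956 per s.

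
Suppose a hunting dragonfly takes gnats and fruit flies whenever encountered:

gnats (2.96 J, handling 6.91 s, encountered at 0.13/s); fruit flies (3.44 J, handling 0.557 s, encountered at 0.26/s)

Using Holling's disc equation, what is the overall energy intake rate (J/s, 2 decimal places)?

R = Σλ_iE_i / (1 + Σλ_ih_i)
Numerator: 0.13×2.96 + 0.26×3.44 = 1.279
Denominator: 1 + 0.13×6.91 + 0.26×0.557 = 2.043
R = 1.279/2.043 = 0.6261 J/s

0.63 J/s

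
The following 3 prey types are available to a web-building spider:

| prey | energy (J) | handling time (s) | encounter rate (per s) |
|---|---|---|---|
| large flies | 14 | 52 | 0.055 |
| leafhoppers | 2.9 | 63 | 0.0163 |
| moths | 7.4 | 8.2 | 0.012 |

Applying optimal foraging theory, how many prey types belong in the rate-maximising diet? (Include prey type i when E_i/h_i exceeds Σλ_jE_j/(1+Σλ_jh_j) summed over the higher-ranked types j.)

2

Profitabilities (E/h, J/s): moths 0.902, large flies 0.269, leafhoppers 0.046. Add prey in this order while the next type's profitability exceeds the intake rate on those already taken.
Rate on top 1: 0.08084. large flies: 0.269 > 0.08084 → include.
Rate on top 2: 0.217. leafhoppers: 0.046 < 0.217 → exclude; stop.
Optimal diet: moths, large flies — 2 of 3 types.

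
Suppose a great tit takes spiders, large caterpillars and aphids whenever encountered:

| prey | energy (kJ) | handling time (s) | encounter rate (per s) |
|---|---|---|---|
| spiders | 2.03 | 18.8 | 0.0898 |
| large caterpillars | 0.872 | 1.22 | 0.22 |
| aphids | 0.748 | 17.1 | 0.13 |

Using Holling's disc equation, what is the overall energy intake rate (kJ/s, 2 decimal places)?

0.09 kJ/s

R = Σλ_iE_i / (1 + Σλ_ih_i)
Numerator: 0.0898×2.03 + 0.22×0.872 + 0.13×0.748 = 0.4714
Denominator: 1 + 0.0898×18.8 + 0.22×1.22 + 0.13×17.1 = 5.18
R = 0.4714/5.18 = 0.09101 kJ/s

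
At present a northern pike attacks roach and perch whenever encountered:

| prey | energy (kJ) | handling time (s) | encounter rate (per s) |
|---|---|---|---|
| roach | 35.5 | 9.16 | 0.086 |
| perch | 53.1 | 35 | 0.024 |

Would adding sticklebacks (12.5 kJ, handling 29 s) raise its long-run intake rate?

On roach and perch alone, R = ΣλE/(1+Σλh) = 4.327/2.628 = 1.647 kJ/s.
Profitability of sticklebacks: 12.5/29 = 0.431 kJ/s.
0.431 < 1.647, so adding sticklebacks would lower the average — exclude it.

No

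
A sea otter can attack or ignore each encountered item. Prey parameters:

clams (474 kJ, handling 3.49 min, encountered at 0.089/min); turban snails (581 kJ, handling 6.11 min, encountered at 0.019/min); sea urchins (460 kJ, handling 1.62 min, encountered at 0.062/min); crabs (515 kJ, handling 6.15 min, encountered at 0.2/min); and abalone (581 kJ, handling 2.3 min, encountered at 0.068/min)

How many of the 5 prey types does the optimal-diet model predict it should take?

5

Rank by E/h (kJ/min): sea urchins 284, abalone 253, clams 136, turban snails 95.1, crabs 83.7. Include each in turn until the next type's E/h falls below the running intake rate.
Rate on top 1: 25.92. abalone: 253 > 25.92 → include.
Rate on top 2: 54.13. clams: 136 > 54.13 → include.
Rate on top 3: 70.31. turban snails: 95.1 > 70.31 → include.
Rate on top 4: 72.02. crabs: 83.7 > 72.02 → include.
Optimal diet: sea urchins, abalone, clams, turban snails, crabs — 5 of 5 types.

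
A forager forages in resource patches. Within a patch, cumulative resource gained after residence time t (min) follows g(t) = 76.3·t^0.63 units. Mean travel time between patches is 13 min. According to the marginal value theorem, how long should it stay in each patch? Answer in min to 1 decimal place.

22.1 min

Optimal t* satisfies g'(t*) = g(t*)/(T + t*).
g'(t) = 0.63·76.3·t^-0.37. Setting 0.63·76.3·t^-0.37 = 76.3·t^0.63/(13+t) gives 0.63(13+t) = t, so 0.37·t = 0.63×13.
t* = 0.63×13/0.37 = 22.14 min.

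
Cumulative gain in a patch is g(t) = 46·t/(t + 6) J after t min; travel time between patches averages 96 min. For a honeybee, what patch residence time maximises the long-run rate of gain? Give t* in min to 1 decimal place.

24.0 min

Maximise g(t)/(T+t): set derivative to zero → g'(t)(T+t) = g(t).
g'(t) = 46·6/(t + 6)². Setting 46·6/(t+6)² = 46t/[(t+6)(96+t)] gives 6(96+t) = t(t+6), so t² = 6×96 = 576.
t* = √576 = 24 min.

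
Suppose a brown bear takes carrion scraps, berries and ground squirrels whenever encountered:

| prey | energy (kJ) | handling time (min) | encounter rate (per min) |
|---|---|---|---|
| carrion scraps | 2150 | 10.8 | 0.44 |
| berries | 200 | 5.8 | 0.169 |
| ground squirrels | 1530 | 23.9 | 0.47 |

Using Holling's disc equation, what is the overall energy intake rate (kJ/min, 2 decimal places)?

94.57 kJ/min

R = Σλ_iE_i / (1 + Σλ_ih_i)
Numerator: 0.44×2150 + 0.169×200 + 0.47×1530 = 1699
Denominator: 1 + 0.44×10.8 + 0.169×5.8 + 0.47×23.9 = 17.97
R = 1699/17.97 = 94.57 kJ/min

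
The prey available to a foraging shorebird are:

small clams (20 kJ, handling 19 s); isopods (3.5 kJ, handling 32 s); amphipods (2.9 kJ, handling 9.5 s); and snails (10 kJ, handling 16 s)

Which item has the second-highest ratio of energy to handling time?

In descending order of E/h:
small clams: 20/19 = 1.05 kJ/s
snails: 10/16 = 0.625 kJ/s
amphipods: 2.9/9.5 = 0.305 kJ/s
isopods: 3.5/32 = 0.109 kJ/s

snails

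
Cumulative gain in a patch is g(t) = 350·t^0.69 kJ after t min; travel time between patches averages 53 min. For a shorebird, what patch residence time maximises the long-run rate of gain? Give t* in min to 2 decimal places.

117.97 min

By the marginal value theorem, leave when the instantaneous gain rate g'(t) equals the habitat-wide average g(t)/(T + t).
g'(t) = 0.69·350·t^-0.31. Setting 0.69·350·t^-0.31 = 350·t^0.69/(53+t) gives 0.69(53+t) = t, so 0.31·t = 0.69×53.
t* = 0.69×53/0.31 = 118 min.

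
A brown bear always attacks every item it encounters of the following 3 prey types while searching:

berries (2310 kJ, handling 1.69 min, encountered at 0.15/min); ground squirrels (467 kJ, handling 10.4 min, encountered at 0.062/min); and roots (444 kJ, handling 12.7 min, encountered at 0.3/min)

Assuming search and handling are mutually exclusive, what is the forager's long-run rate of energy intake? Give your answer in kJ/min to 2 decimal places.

R = (0.15×2310 + 0.062×467 + 0.3×444) / (1 + 0.15×1.69 + 0.062×10.4 + 0.3×12.7) = 508.7/5.708 = 89.11 kJ/min.

89.11 kJ/min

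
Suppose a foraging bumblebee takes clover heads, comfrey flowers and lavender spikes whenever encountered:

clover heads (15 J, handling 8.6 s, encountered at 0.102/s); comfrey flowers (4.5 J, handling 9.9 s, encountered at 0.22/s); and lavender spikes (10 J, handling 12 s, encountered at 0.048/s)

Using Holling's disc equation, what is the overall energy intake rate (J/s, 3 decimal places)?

0.648 J/s

R = Σλ_iE_i / (1 + Σλ_ih_i)
Numerator: 0.102×15 + 0.22×4.5 + 0.048×10 = 3
Denominator: 1 + 0.102×8.6 + 0.22×9.9 + 0.048×12 = 4.631
R = 3/4.631 = 0.6478 J/s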